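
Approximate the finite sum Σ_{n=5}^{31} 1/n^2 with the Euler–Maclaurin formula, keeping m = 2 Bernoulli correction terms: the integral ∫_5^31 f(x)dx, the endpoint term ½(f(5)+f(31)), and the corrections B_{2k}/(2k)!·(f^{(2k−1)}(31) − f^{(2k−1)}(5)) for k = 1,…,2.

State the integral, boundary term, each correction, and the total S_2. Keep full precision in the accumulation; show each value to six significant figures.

∫_5^31 1/x^2 dx evaluates to 0.167742.
Boundary: ½(f(5) + f(31)) = ½(0.0400000 + 0.00104058) = 0.0205203.
So far: 0.188262.
Order-1 term: 1/12 · (-6.71344e-05 − (-0.0160000)) = 0.00132774.
Running total after k=1: 0.189590.
Order-2 term: −1/720 · (-8.38306e-07 − (-0.00768000)) = -1.06655e-05.

S_2 ≈ 0.189579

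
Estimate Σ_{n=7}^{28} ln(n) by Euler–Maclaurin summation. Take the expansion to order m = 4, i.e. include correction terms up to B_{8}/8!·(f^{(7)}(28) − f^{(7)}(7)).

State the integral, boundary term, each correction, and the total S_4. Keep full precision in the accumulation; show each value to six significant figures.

S_4 ≈ 61.3105

Integral: ∫_7^28 ln(x) dx = 58.6804.
Endpoint term: (f(7) + f(28))/2 = (1.94591 + 3.33220)/2 = 2.63906.
So far: 61.3194.
Correction k=1: B_{2}/2! · (f^{(1)}(28) − f^{(1)}(7)) = 1/12 · (0.0357143 − 0.142857) = -0.00892857.
Partial sum through k=1: 61.3105.
Correction k=2: B_{4}/4! · (f^{(3)}(28) − f^{(3)}(7)) = −1/720 · (9.11079e-05 − 0.00583090) = 7.97194e-06.
Partial sum through k=2: 61.3105.
Correction k=3: B_{6}/6! · (f^{(5)}(28) − f^{(5)}(7)) = 1/30240 · (1.39451e-06 − 0.00142798) = -4.71753e-08.
Partial sum through k=3: 61.3105.
Correction k=4: B_{8}/8! · (f^{(7)}(28) − f^{(7)}(7)) = −1/1209600 · (5.33613e-08 − 0.000874271) = 7.22733e-10.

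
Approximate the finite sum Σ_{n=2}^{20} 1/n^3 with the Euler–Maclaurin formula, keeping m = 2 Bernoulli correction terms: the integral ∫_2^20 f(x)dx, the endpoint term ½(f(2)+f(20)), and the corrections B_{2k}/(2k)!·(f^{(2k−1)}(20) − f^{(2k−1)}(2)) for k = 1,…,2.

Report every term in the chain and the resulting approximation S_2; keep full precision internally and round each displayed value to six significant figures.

The integral term ∫_2^20 1/x^3 dx = 0.123750.
Boundary: ½(f(2) + f(20)) = ½(0.125000 + 0.000125000) = 0.0625625.
Running total after boundary: 0.186312.
k=1: B_{2}/(2)! × [f^{(1)}(20) − f^{(1)}(2)] = 1/12 × (-1.87500e-05 − (-0.187500)) = 0.0156234.
After k=1: 0.201936.
k=2: B_{4}/(4)! × [f^{(3)}(20) − f^{(3)}(2)] = −1/720 × (-9.37500e-07 − (-0.937500)) = -0.00130208.

S_2 ≈ 0.200634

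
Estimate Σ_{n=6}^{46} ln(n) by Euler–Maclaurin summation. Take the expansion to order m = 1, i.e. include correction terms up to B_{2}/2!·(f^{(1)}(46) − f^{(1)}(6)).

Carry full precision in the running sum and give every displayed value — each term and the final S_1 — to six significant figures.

∫_6^46 ln(x) dx evaluates to 125.367.
½[f(6) + f(46)] = ½[1.79176 + 3.82864] = 2.81020.
Running total after boundary: 128.177.
Correction k=1: B_{2}/2! · (f^{(1)}(46) − f^{(1)}(6)) = 1/12 · (0.0217391 − 0.166667) = -0.0120773.

S_1 ≈ 128.165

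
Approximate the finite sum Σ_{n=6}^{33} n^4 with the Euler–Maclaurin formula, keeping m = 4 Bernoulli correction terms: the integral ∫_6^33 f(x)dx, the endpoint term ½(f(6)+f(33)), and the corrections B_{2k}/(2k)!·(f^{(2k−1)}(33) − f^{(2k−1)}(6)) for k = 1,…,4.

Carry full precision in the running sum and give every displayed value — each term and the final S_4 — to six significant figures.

∫_6^33 x^4 dx evaluates to 7.82552e+06.
Endpoint term: (f(6) + f(33))/2 = (1296.00 + 1.18592e+06)/2 = 593608.
Integral + boundary = 8.41913e+06.
Correction k=1: B_{2}/2! · (f^{(1)}(33) − f^{(1)}(6)) = 1/12 · (143748 − 864.000) = 11907.0.
Running total after k=1: 8.43104e+06.
Correction k=2: B_{4}/4! · (f^{(3)}(33) − f^{(3)}(6)) = −1/720 · (792.000 − 144.000) = -0.900000.
Running total after k=2: 8.43104e+06.
Correction k=3: B_{6}/6! · (f^{(5)}(33) − f^{(5)}(6)) = 1/30240 · (0.00000 − 0.00000) = 0.00000.
Running total after k=3: 8.43104e+06.
Correction k=4: B_{8}/8! · (f^{(7)}(33) − f^{(7)}(6)) = −1/1209600 · (0.00000 − 0.00000) = 0.00000.

S_4 ≈ 8.43104e+06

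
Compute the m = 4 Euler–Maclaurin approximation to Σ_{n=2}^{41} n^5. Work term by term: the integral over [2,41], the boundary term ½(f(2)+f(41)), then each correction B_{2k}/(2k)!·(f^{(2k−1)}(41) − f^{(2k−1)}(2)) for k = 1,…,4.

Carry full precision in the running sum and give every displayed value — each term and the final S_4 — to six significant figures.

S_4 ≈ 8.50789e+08

Integral: ∫_2^41 x^5 dx = 7.91684e+08.
Boundary: ½(f(2) + f(41)) = ½(32.0000 + 1.15856e+08) = 5.79281e+07.
Integral + boundary = 8.49612e+08.
k=1: B_{2}/(2)! × [f^{(1)}(41) − f^{(1)}(2)] = 1/12 × (1.41288e+07 − 80.0000) = 1.17739e+06.
After k=1: 8.50790e+08.
k=2: B_{4}/(4)! × [f^{(3)}(41) − f^{(3)}(2)] = −1/720 × (100860 − 240.000) = -139.750.
After k=2: 8.50789e+08.
k=3: B_{6}/(6)! × [f^{(5)}(41) − f^{(5)}(2)] = 1/30240 × (120.000 − 120.000) = 0.00000.
After k=3: 8.50789e+08.
k=4: B_{8}/(8)! × [f^{(7)}(41) − f^{(7)}(2)] = −1/1209600 × (0.00000 − 0.00000) = 0.00000.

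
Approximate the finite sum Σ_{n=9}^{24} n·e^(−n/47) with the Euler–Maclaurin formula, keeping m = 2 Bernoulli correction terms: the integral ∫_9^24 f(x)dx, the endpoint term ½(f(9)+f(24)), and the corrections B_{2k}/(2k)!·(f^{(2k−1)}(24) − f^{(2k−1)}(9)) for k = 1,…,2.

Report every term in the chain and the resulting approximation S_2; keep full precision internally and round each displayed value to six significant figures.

S_2 ≈ 181.628

The integral term ∫_9^24 x·e^(−x/47) dx = 170.742.
Boundary: ½(f(9) + f(24)) = ½(7.43156 + 14.4027) = 10.9171.
Running total after boundary: 181.659.
Correction k=1: B_{2}/2! · (f^{(1)}(24) − f^{(1)}(9)) = 1/12 · (0.293672 − 0.667610) = -0.0311615.
Partial sum through k=1: 181.628.
Correction k=2: B_{4}/4! · (f^{(3)}(24) − f^{(3)}(9)) = −1/720 · (0.000676277 − 0.00104983) = 5.18818e-07.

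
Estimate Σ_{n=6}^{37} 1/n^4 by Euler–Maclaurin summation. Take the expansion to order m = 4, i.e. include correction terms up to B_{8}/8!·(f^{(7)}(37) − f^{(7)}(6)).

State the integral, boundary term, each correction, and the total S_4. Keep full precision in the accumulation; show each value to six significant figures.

∫_6^37 1/x^4 dx evaluates to 0.00153663.
Boundary: ½(f(6) + f(37)) = ½(0.000771605 + 5.33572e-07) = 0.000386069.
So far: 0.00192270.
Correction k=1: B_{2}/2! · (f^{(1)}(37) − f^{(1)}(6)) = 1/12 · (-5.76835e-08 − (-0.000514403)) = 4.28621e-05.
Running total after k=1: 0.00196556.
Correction k=2: B_{4}/4! · (f^{(3)}(37) − f^{(3)}(6)) = −1/720 · (-1.26406e-09 − (-0.000428669)) = -5.95372e-07.
Running total after k=2: 0.00196497.
Correction k=3: B_{6}/6! · (f^{(5)}(37) − f^{(5)}(6)) = 1/30240 · (-5.17075e-11 − (-0.000666819)) = 2.20509e-08.
Running total after k=3: 0.00196499.
Correction k=4: B_{8}/8! · (f^{(7)}(37) − f^{(7)}(6)) = −1/1209600 · (-3.39933e-12 − (-0.00166705)) = -1.37818e-09.

S_4 ≈ 0.00196499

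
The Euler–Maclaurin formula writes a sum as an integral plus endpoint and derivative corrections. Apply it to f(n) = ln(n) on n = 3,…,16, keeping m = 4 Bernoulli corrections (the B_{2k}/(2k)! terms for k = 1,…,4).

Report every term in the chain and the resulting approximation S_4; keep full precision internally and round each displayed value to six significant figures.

S_4 ≈ 29.9787

The integral term ∫_3^16 ln(x) dx = 28.0656.
½[f(3) + f(16)] = ½[1.09861 + 2.77259] = 1.93560.
So far: 30.0012.
Correction k=1: B_{2}/2! · (f^{(1)}(16) − f^{(1)}(3)) = 1/12 · (0.0625000 − 0.333333) = -0.0225694.
After k=1: 29.9786.
Correction k=2: B_{4}/4! · (f^{(3)}(16) − f^{(3)}(3)) = −1/720 · (0.000488281 − 0.0740741) = 0.000102202.
After k=2: 29.9787.
Correction k=3: B_{6}/6! · (f^{(5)}(16) − f^{(5)}(3)) = 1/30240 · (2.28882e-05 − 0.0987654) = -3.26530e-06.
After k=3: 29.9787.
Correction k=4: B_{8}/8! · (f^{(7)}(16) − f^{(7)}(3)) = −1/1209600 · (2.68221e-06 − 0.329218) = 2.72169e-07.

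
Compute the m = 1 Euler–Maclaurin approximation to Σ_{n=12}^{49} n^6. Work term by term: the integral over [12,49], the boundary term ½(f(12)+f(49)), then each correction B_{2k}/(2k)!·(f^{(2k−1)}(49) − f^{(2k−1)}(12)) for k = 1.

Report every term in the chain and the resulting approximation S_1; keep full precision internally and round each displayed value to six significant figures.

S_1 ≈ 1.03947e+11

The integral term ∫_12^49 x^6 dx = 9.68839e+10.
Boundary: ½(f(12) + f(49)) = ½(2.98598e+06 + 1.38413e+10) = 6.92214e+09.
So far: 1.03806e+11.
k=1: B_{2}/(2)! × [f^{(1)}(49) − f^{(1)}(12)] = 1/12 × (1.69485e+09 − 1.49299e+06) = 1.41113e+08.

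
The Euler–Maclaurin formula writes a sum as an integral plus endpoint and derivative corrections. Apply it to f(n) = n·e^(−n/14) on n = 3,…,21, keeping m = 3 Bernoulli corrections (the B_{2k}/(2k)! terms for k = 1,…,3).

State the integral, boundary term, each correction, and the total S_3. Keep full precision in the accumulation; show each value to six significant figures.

S_3 ≈ 86.2517

∫_3^21 x·e^(−x/14) dx evaluates to 82.7602.
Endpoint term: (f(3) + f(21))/2 = (2.42135 + 4.68573)/2 = 3.55354.
Integral + boundary = 86.3138.
Correction k=1: B_{2}/2! · (f^{(1)}(21) − f^{(1)}(3)) = 1/12 · (-0.111565 − 0.634164) = -0.0621441.
Running total after k=1: 86.2516.
Correction k=2: B_{4}/4! · (f^{(3)}(21) − f^{(3)}(3)) = −1/720 · (0.00170763 − 0.0114714) = 1.35608e-05.
Running total after k=2: 86.2517.
Correction k=3: B_{6}/6! · (f^{(5)}(21) − f^{(5)}(3)) = 1/30240 · (2.03289e-05 − 0.000100548) = -2.65273e-09.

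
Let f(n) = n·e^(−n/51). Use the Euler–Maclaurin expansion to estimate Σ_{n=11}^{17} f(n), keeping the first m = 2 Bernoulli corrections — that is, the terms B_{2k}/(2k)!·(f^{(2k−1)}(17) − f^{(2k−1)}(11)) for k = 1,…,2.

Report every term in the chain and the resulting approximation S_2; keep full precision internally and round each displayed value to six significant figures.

The integral term ∫_11^17 x·e^(−x/51) dx = 63.6039.
½[f(11) + f(17)] = ½[8.86587 + 12.1810] = 10.5235.
So far: 74.1273.
Correction k=1: B_{2}/2! · (f^{(1)}(17) − f^{(1)}(11)) = 1/12 · (0.477688 − 0.632148) = -0.0128717.
Running total after k=1: 74.1144.
Correction k=2: B_{4}/4! · (f^{(3)}(17) − f^{(3)}(11)) = −1/720 · (0.000734621 − 0.000862793) = 1.78016e-07.

S_2 ≈ 74.1144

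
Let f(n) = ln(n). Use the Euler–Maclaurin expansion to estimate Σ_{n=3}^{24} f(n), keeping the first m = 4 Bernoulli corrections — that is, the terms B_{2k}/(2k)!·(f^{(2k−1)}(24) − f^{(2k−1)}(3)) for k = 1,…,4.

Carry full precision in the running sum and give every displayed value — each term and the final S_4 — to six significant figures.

S_4 ≈ 54.0916

The integral term ∫_3^24 ln(x) dx = 51.9775.
Boundary: ½(f(3) + f(24)) = ½(1.09861 + 3.17805) = 2.13833.
Integral + boundary = 54.1158.
k=1: B_{2}/(2)! × [f^{(1)}(24) − f^{(1)}(3)] = 1/12 × (0.0416667 − 0.333333) = -0.0243056.
Running total after k=1: 54.0915.
k=2: B_{4}/(4)! × [f^{(3)}(24) − f^{(3)}(3)] = −1/720 × (0.000144676 − 0.0740741) = 0.000102680.
Running total after k=2: 54.0916.
k=3: B_{6}/(6)! × [f^{(5)}(24) − f^{(5)}(3)] = 1/30240 × (3.01408e-06 − 0.0987654) = -3.26595e-06.
Running total after k=3: 54.0916.
k=4: B_{8}/(8)! × [f^{(7)}(24) − f^{(7)}(3)] = −1/1209600 × (1.56983e-07 − 0.329218) = 2.72171e-07.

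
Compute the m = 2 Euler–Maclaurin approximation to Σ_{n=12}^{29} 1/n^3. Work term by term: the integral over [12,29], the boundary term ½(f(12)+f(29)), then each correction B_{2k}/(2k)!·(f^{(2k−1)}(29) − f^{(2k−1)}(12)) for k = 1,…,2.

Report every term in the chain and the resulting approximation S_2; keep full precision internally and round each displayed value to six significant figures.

S_2 ≈ 0.00319922

∫_12^29 1/x^3 dx evaluates to 0.00287769.
Boundary: ½(f(12) + f(29)) = ½(0.000578704 + 4.10021e-05) = 0.000309853.
Integral + boundary = 0.00318754.
k=1: B_{2}/(2)! × [f^{(1)}(29) − f^{(1)}(12)] = 1/12 × (-4.24160e-06 − (-0.000144676)) = 1.17029e-05.
Partial sum through k=1: 0.00319925.
k=2: B_{4}/(4)! × [f^{(3)}(29) − f^{(3)}(12)] = −1/720 × (-1.00870e-07 − (-2.00939e-05)) = -2.77681e-08.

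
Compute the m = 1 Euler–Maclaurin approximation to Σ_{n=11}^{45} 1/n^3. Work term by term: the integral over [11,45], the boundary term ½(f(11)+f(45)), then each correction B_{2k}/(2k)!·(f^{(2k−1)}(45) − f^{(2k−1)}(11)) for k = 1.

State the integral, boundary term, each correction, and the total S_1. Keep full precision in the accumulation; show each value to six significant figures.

Integral: ∫_11^45 1/x^3 dx = 0.00388532.
½[f(11) + f(45)] = ½[0.000751315 + 1.09739e-05] = 0.000381144.
Running total after boundary: 0.00426646.
k=1: B_{2}/(2)! × [f^{(1)}(45) − f^{(1)}(11)] = 1/12 × (-7.31596e-07 − (-0.000204904)) = 1.70144e-05.

S_1 ≈ 0.00428348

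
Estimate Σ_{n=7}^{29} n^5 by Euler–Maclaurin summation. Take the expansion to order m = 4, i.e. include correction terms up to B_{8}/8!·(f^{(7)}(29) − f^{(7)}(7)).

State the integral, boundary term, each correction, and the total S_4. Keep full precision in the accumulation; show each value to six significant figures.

The integral term ∫_7^29 x^5 dx = 9.91176e+07.
Boundary: ½(f(7) + f(29)) = ½(16807.0 + 2.05111e+07) = 1.02640e+07.
So far: 1.09382e+08.
k=1: B_{2}/(2)! × [f^{(1)}(29) − f^{(1)}(7)] = 1/12 × (3.53640e+06 − 12005.0) = 293700.
Partial sum through k=1: 1.09675e+08.
k=2: B_{4}/(4)! × [f^{(3)}(29) − f^{(3)}(7)] = −1/720 × (50460.0 − 2940.00) = -66.0000.
Partial sum through k=2: 1.09675e+08.
k=3: B_{6}/(6)! × [f^{(5)}(29) − f^{(5)}(7)] = 1/30240 × (120.000 − 120.000) = 0.00000.
Partial sum through k=3: 1.09675e+08.
k=4: B_{8}/(8)! × [f^{(7)}(29) − f^{(7)}(7)] = −1/1209600 × (0.00000 − 0.00000) = 0.00000.

S_4 ≈ 1.09675e+08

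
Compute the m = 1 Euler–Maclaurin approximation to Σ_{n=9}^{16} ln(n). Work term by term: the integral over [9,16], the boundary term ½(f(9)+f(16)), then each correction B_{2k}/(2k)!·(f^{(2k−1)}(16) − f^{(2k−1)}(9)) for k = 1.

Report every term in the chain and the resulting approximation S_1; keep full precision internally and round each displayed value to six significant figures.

S_1 ≈ 20.0673

The integral term ∫_9^16 ln(x) dx = 17.5864.
Endpoint term: (f(9) + f(16))/2 = (2.19722 + 2.77259)/2 = 2.48491.
Running total after boundary: 20.0713.
Correction k=1: B_{2}/2! · (f^{(1)}(16) − f^{(1)}(9)) = 1/12 · (0.0625000 − 0.111111) = -0.00405093.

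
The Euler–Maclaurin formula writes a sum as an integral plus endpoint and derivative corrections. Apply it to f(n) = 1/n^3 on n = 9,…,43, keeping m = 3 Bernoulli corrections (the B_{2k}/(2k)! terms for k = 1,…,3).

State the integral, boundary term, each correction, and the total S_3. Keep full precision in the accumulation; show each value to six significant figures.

The integral term ∫_9^43 1/x^3 dx = 0.00590242.
Endpoint term: (f(9) + f(43))/2 = (0.00137174 + 1.25775e-05)/2 = 0.000692160.
Running total after boundary: 0.00659458.
k=1: B_{2}/(2)! × [f^{(1)}(43) − f^{(1)}(9)] = 1/12 × (-8.77501e-07 − (-0.000457247)) = 3.80308e-05.
Running total after k=1: 0.00663261.
k=2: B_{4}/(4)! × [f^{(3)}(43) − f^{(3)}(9)] = −1/720 × (-9.49162e-09 − (-0.000112901)) = -1.56793e-07.
Running total after k=2: 0.00663246.
k=3: B_{6}/(6)! × [f^{(5)}(43) − f^{(5)}(9)] = 1/30240 × (-2.15602e-10 − (-5.85410e-05)) = 1.93587e-09.

S_3 ≈ 0.00663246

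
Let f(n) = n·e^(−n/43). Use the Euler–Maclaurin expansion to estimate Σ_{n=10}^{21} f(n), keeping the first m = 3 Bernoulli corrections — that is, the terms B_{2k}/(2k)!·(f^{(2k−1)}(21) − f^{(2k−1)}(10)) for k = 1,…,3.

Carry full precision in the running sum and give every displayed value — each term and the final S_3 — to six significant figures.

The integral term ∫_10^21 x·e^(−x/43) dx = 117.421.
Boundary: ½(f(10) + f(21)) = ½(7.92504 + 12.8861) = 10.4056.
Running total after boundary: 127.827.
k=1: B_{2}/(2)! × [f^{(1)}(21) − f^{(1)}(10)] = 1/12 × (0.313947 − 0.608200) = -0.0245211.
After k=1: 127.802.
k=2: B_{4}/(4)! × [f^{(3)}(21) − f^{(3)}(10)] = −1/720 × (0.000833530 − 0.00118616) = 4.89763e-07.
After k=2: 127.802.
k=3: B_{6}/(6)! × [f^{(5)}(21) − f^{(5)}(10)] = 1/30240 × (8.09771e-07 − 1.10513e-06) = -9.76712e-12.

S_3 ≈ 127.802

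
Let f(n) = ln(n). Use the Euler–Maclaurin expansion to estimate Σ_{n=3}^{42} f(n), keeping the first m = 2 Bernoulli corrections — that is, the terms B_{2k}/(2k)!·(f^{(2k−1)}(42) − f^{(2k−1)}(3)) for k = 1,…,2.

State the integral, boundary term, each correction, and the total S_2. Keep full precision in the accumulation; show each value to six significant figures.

S_2 ≈ 117.079

The integral term ∫_3^42 ln(x) dx = 114.686.
Endpoint term: (f(3) + f(42))/2 = (1.09861 + 3.73767)/2 = 2.41814.
So far: 117.104.
k=1: B_{2}/(2)! × [f^{(1)}(42) − f^{(1)}(3)] = 1/12 × (0.0238095 − 0.333333) = -0.0257937.
Running total after k=1: 117.079.
k=2: B_{4}/(4)! × [f^{(3)}(42) − f^{(3)}(3)] = −1/720 × (2.69949e-05 − 0.0740741) = 0.000102843.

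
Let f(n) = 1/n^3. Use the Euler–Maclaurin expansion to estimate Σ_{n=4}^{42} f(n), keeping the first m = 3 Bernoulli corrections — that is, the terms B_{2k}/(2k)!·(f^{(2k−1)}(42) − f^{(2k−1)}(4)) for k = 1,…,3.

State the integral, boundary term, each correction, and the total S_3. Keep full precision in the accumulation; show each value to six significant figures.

S_3 ≈ 0.0397432

Integral: ∫_4^42 1/x^3 dx = 0.0309666.
Endpoint term: (f(4) + f(42))/2 = (0.0156250 + 1.34975e-05)/2 = 0.00781925.
So far: 0.0387858.
k=1: B_{2}/(2)! × [f^{(1)}(42) − f^{(1)}(4)] = 1/12 × (-9.64104e-07 − (-0.0117188)) = 0.000976482.
Partial sum through k=1: 0.0397623.
k=2: B_{4}/(4)! × [f^{(3)}(42) − f^{(3)}(4)] = −1/720 × (-1.09309e-08 − (-0.0146484)) = -2.03450e-05.
Partial sum through k=2: 0.0397419.
k=3: B_{6}/(6)! × [f^{(5)}(42) − f^{(5)}(4)] = 1/30240 × (-2.60259e-10 − (-0.0384521)) = 1.27157e-06.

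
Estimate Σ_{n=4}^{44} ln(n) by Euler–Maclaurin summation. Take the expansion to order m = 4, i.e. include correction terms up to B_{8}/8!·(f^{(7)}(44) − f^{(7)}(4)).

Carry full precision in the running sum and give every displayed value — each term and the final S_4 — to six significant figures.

S_4 ≈ 123.526

Integral: ∫_4^44 ln(x) dx = 120.959.
Endpoint term: (f(4) + f(44))/2 = (1.38629 + 3.78419)/2 = 2.58524.
So far: 123.544.
k=1: B_{2}/(2)! × [f^{(1)}(44) − f^{(1)}(4)] = 1/12 × (0.0227273 − 0.250000) = -0.0189394.
After k=1: 123.525.
k=2: B_{4}/(4)! × [f^{(3)}(44) − f^{(3)}(4)] = −1/720 × (2.34786e-05 − 0.0312500) = 4.33702e-05.
After k=2: 123.526.
k=3: B_{6}/(6)! × [f^{(5)}(44) − f^{(5)}(4)] = 1/30240 × (1.45528e-07 − 0.0234375) = -7.75045e-07.
After k=3: 123.526.
k=4: B_{8}/(8)! × [f^{(7)}(44) − f^{(7)}(4)] = −1/1209600 × (2.25509e-09 − 0.0439453) = 3.63304e-08.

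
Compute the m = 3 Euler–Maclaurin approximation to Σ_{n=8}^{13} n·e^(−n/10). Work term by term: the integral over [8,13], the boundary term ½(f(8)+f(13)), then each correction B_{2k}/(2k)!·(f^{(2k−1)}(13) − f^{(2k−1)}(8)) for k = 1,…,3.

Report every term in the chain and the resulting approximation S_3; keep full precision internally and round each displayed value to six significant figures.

S_3 ≈ 21.7514

The integral term ∫_8^13 x·e^(−x/10) dx = 18.1969.
Endpoint term: (f(8) + f(13))/2 = (3.59463 + 3.54291)/2 = 3.56877.
So far: 21.7657.
k=1: B_{2}/(2)! × [f^{(1)}(13) − f^{(1)}(8)] = 1/12 × (-0.0817595 − 0.0898658) = -0.0143021.
Partial sum through k=1: 21.7514.
k=2: B_{4}/(4)! × [f^{(3)}(13) − f^{(3)}(8)] = −1/720 × (0.00463304 − 0.00988524) = 7.29472e-06.
Partial sum through k=2: 21.7514.
k=3: B_{6}/(6)! × [f^{(5)}(13) − f^{(5)}(8)] = 1/30240 × (0.000100837 − 0.000188718) = -2.90613e-09.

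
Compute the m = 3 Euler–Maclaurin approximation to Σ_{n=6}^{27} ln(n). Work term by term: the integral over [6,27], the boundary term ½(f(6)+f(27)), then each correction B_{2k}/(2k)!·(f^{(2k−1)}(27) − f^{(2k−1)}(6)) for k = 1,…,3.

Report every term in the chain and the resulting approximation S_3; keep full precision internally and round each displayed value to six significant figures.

The integral term ∫_6^27 ln(x) dx = 57.2370.
Boundary: ½(f(6) + f(27)) = ½(1.79176 + 3.29584) = 2.54380.
Running total after boundary: 59.7808.
Order-1 term: 1/12 · (0.0370370 − 0.166667) = -0.0108025.
After k=1: 59.7700.
Order-2 term: −1/720 · (0.000101611 − 0.00925926) = 1.27190e-05.
After k=2: 59.7700.
Order-3 term: 1/30240 · (1.67260e-06 − 0.00308642) = -1.02009e-07.

S_3 ≈ 59.7700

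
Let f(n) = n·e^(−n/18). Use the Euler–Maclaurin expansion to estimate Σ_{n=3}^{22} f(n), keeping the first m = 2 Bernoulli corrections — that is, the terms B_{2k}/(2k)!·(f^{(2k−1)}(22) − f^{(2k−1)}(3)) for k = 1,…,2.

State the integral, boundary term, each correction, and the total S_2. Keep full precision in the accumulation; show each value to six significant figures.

S_2 ≈ 112.322

The integral term ∫_3^22 x·e^(−x/18) dx = 107.876.
Endpoint term: (f(3) + f(22))/2 = (2.53945 + 6.48065)/2 = 4.51005.
So far: 112.386.
k=1: B_{2}/(2)! × [f^{(1)}(22) − f^{(1)}(3)] = 1/12 × (-0.0654611 − 0.705401) = -0.0642385.
Partial sum through k=1: 112.322.
k=2: B_{4}/(4)! × [f^{(3)}(22) − f^{(3)}(3)] = −1/720 × (0.00161632 − 0.00740236) = 8.03616e-06.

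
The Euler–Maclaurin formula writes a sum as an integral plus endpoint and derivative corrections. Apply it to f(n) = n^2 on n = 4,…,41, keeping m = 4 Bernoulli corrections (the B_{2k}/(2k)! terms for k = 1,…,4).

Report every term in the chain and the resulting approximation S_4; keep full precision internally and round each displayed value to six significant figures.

S_4 ≈ 23807.0

The integral term ∫_4^41 x^2 dx = 22952.3.
½[f(4) + f(41)] = ½[16.0000 + 1681.00] = 848.500.
Integral + boundary = 23800.8.
k=1: B_{2}/(2)! × [f^{(1)}(41) − f^{(1)}(4)] = 1/12 × (82.0000 − 8.00000) = 6.16667.
After k=1: 23807.0.
k=2: B_{4}/(4)! × [f^{(3)}(41) − f^{(3)}(4)] = −1/720 × (0.00000 − 0.00000) = 0.00000.
After k=2: 23807.0.
k=3: B_{6}/(6)! × [f^{(5)}(41) − f^{(5)}(4)] = 1/30240 × (0.00000 − 0.00000) = 0.00000.
After k=3: 23807.0.
k=4: B_{8}/(8)! × [f^{(7)}(41) − f^{(7)}(4)] = −1/1209600 × (0.00000 − 0.00000) = 0.00000.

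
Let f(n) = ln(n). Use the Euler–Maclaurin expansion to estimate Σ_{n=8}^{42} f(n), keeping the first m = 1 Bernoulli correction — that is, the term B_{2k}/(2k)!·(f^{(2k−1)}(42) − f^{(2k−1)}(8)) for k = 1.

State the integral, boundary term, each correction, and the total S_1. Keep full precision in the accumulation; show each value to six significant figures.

The integral term ∫_8^42 ln(x) dx = 106.347.
½[f(8) + f(42)] = ½[2.07944 + 3.73767] = 2.90856.
So far: 109.255.
Correction k=1: B_{2}/2! · (f^{(1)}(42) − f^{(1)}(8)) = 1/12 · (0.0238095 − 0.125000) = -0.00843254.

S_1 ≈ 109.247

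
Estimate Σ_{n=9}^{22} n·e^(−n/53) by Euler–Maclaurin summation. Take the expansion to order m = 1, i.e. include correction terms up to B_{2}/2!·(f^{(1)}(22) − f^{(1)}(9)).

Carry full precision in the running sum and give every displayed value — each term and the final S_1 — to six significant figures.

S_1 ≈ 159.235

∫_9^22 x·e^(−x/53) dx evaluates to 148.201.
Boundary: ½(f(9) + f(22)) = ½(7.59442 + 14.5261) = 11.0603.
Integral + boundary = 159.261.
k=1: B_{2}/(2)! × [f^{(1)}(22) − f^{(1)}(9)] = 1/12 × (0.386200 − 0.700533) = -0.0261944.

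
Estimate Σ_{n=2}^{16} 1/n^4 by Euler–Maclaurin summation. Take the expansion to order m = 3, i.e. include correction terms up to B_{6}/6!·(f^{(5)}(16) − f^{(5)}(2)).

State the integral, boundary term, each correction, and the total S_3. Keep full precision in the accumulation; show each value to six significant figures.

S_3 ≈ 0.0823912

Integral: ∫_2^16 1/x^4 dx = 0.0415853.
Boundary: ½(f(2) + f(16)) = ½(0.0625000 + 1.52588e-05) = 0.0312576.
Integral + boundary = 0.0728429.
k=1: B_{2}/(2)! × [f^{(1)}(16) − f^{(1)}(2)] = 1/12 × (-3.81470e-06 − (-0.125000)) = 0.0104163.
Partial sum through k=1: 0.0832593.
k=2: B_{4}/(4)! × [f^{(3)}(16) − f^{(3)}(2)] = −1/720 × (-4.47035e-07 − (-0.937500)) = -0.00130208.
Partial sum through k=2: 0.0819572.
k=3: B_{6}/(6)! × [f^{(5)}(16) − f^{(5)}(2)] = 1/30240 × (-9.77889e-08 − (-13.1250)) = 0.000434028.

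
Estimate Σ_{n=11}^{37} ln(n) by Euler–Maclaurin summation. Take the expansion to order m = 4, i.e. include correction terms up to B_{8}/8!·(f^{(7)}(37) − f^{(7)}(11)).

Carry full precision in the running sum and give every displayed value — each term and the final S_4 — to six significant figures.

∫_11^37 ln(x) dx evaluates to 81.2271.
Endpoint term: (f(11) + f(37))/2 = (2.39790 + 3.61092)/2 = 3.00441.
Running total after boundary: 84.2315.
k=1: B_{2}/(2)! × [f^{(1)}(37) − f^{(1)}(11)] = 1/12 × (0.0270270 − 0.0909091) = -0.00532351.
Running total after k=1: 84.2262.
k=2: B_{4}/(4)! × [f^{(3)}(37) − f^{(3)}(11)] = −1/720 × (3.94843e-05 − 0.00150263) = 2.03215e-06.
Running total after k=2: 84.2262.
k=3: B_{6}/(6)! × [f^{(5)}(37) − f^{(5)}(11)] = 1/30240 × (3.46101e-07 − 0.000149021) = -4.91650e-09.
Running total after k=3: 84.2262.
k=4: B_{8}/(8)! × [f^{(7)}(37) − f^{(7)}(11)] = −1/1209600 × (7.58439e-09 − 3.69474e-05) = 3.05389e-11.

S_4 ≈ 84.2262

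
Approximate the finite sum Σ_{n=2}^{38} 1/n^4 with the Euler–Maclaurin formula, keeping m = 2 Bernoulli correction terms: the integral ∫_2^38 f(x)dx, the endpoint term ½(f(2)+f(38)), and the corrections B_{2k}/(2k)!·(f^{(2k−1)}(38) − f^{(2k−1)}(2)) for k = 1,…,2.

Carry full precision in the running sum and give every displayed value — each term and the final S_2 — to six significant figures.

S_2 ≈ 0.0820254

Integral: ∫_2^38 1/x^4 dx = 0.0416606.
Endpoint term: (f(2) + f(38))/2 = (0.0625000 + 4.79585e-07)/2 = 0.0312502.
Integral + boundary = 0.0729108.
Correction k=1: B_{2}/2! · (f^{(1)}(38) − f^{(1)}(2)) = 1/12 · (-5.04826e-08 − (-0.125000)) = 0.0104167.
Running total after k=1: 0.0833275.
Correction k=2: B_{4}/4! · (f^{(3)}(38) − f^{(3)}(2)) = −1/720 · (-1.04881e-09 − (-0.937500)) = -0.00130208.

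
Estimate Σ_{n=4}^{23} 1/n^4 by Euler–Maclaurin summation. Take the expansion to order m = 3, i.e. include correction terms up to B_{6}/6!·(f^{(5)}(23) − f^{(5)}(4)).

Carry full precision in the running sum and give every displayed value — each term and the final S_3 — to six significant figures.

S_3 ≈ 0.00745199

Integral: ∫_4^23 1/x^4 dx = 0.00518094.
Endpoint term: (f(4) + f(23))/2 = (0.00390625 + 3.57346e-06)/2 = 0.00195491.
Running total after boundary: 0.00713585.
Correction k=1: B_{2}/2! · (f^{(1)}(23) − f^{(1)}(4)) = 1/12 · (-6.21471e-07 − (-0.00390625)) = 0.000325469.
Partial sum through k=1: 0.00746132.
Correction k=2: B_{4}/4! · (f^{(3)}(23) − f^{(3)}(4)) = −1/720 · (-3.52441e-08 − (-0.00732422)) = -1.01725e-05.
Partial sum through k=2: 0.00745115.
Correction k=3: B_{6}/6! · (f^{(5)}(23) − f^{(5)}(4)) = 1/30240 · (-3.73094e-09 − (-0.0256348)) = 8.47710e-07.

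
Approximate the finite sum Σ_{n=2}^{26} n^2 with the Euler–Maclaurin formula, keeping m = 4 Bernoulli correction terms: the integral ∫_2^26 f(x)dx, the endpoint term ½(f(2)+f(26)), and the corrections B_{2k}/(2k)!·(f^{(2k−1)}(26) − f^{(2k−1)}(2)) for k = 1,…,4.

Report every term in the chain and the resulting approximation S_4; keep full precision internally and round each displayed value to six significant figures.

S_4 ≈ 6200.00

Integral: ∫_2^26 x^2 dx = 5856.00.
½[f(2) + f(26)] = ½[4.00000 + 676.000] = 340.000.
So far: 6196.00.
k=1: B_{2}/(2)! × [f^{(1)}(26) − f^{(1)}(2)] = 1/12 × (52.0000 − 4.00000) = 4.00000.
After k=1: 6200.00.
k=2: B_{4}/(4)! × [f^{(3)}(26) − f^{(3)}(2)] = −1/720 × (0.00000 − 0.00000) = 0.00000.
After k=2: 6200.00.
k=3: B_{6}/(6)! × [f^{(5)}(26) − f^{(5)}(2)] = 1/30240 × (0.00000 − 0.00000) = 0.00000.
After k=3: 6200.00.
k=4: B_{8}/(8)! × [f^{(7)}(26) − f^{(7)}(2)] = −1/1209600 × (0.00000 − 0.00000) = 0.00000.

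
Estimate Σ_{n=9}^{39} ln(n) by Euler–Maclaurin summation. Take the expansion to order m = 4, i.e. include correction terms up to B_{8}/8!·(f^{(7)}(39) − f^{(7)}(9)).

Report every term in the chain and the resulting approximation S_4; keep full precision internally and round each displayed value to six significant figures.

Integral: ∫_9^39 ln(x) dx = 93.1039.
Endpoint term: (f(9) + f(39))/2 = (2.19722 + 3.66356)/2 = 2.93039.
Running total after boundary: 96.0343.
Correction k=1: B_{2}/2! · (f^{(1)}(39) − f^{(1)}(9)) = 1/12 · (0.0256410 − 0.111111) = -0.00712251.
Partial sum through k=1: 96.0272.
Correction k=2: B_{4}/4! · (f^{(3)}(39) − f^{(3)}(9)) = −1/720 · (3.37160e-05 − 0.00274348) = 3.76357e-06.
Partial sum through k=2: 96.0272.
Correction k=3: B_{6}/6! · (f^{(5)}(39) − f^{(5)}(9)) = 1/30240 · (2.66004e-07 − 0.000406442) = -1.34317e-08.
Partial sum through k=3: 96.0272.
Correction k=4: B_{8}/8! · (f^{(7)}(39) − f^{(7)}(9)) = −1/1209600 · (5.24663e-09 − 0.000150534) = 1.24445e-10.

S_4 ≈ 96.0272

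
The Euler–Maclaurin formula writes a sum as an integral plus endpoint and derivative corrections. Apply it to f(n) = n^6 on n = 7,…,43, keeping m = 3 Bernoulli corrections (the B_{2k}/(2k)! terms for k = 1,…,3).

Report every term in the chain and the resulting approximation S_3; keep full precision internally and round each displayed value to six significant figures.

Integral: ∫_7^43 x^6 dx = 3.88311e+10.
Endpoint term: (f(7) + f(43))/2 = (117649 + 6.32136e+09)/2 = 3.16074e+09.
Running total after boundary: 4.19919e+10.
Order-1 term: 1/12 · (8.82051e+08 − 100842) = 7.34958e+07.
Running total after k=1: 4.20653e+10.
Order-2 term: −1/720 · (9.54084e+06 − 41160.0) = -13194.0.
Running total after k=2: 4.20653e+10.
Order-3 term: 1/30240 · (30960.0 − 5040.00) = 0.857143.

S_3 ≈ 4.20653e+10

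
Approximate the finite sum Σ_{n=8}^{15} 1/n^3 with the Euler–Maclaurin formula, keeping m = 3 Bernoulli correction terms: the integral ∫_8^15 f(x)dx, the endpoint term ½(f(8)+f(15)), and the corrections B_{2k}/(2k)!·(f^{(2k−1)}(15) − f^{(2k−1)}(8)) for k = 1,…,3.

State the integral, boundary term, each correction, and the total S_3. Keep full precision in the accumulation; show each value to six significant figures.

∫_8^15 1/x^3 dx evaluates to 0.00559028.
Endpoint term: (f(8) + f(15))/2 = (0.00195312 + 0.000296296)/2 = 0.00112471.
So far: 0.00671499.
Order-1 term: 1/12 · (-5.92593e-05 − (-0.000732422)) = 5.60969e-05.
Running total after k=1: 0.00677109.
Order-2 term: −1/720 · (-5.26749e-06 − (-0.000228882)) = -3.10575e-07.
Running total after k=2: 0.00677077.
Order-3 term: 1/30240 · (-9.83265e-07 − (-0.000150204)) = 4.93454e-09.

S_3 ≈ 0.00677078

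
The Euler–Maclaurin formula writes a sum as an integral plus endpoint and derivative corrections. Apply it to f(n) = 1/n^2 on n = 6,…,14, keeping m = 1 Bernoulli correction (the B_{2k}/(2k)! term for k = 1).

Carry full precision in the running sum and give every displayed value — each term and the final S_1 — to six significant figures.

Integral: ∫_6^14 1/x^2 dx = 0.0952381.
Boundary: ½(f(6) + f(14)) = ½(0.0277778 + 0.00510204) = 0.0164399.
Integral + boundary = 0.111678.
k=1: B_{2}/(2)! × [f^{(1)}(14) − f^{(1)}(6)] = 1/12 × (-0.000728863 − (-0.00925926)) = 0.000710866.

S_1 ≈ 0.112389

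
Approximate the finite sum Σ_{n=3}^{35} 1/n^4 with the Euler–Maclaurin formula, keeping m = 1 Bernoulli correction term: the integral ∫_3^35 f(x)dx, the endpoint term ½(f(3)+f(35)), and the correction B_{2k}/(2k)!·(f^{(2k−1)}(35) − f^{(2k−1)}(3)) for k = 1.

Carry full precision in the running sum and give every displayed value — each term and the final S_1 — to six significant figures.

∫_3^35 1/x^4 dx evaluates to 0.0123379.
½[f(3) + f(35)] = ½[0.0123457 + 6.66389e-07] = 0.00617317.
Running total after boundary: 0.0185111.
Order-1 term: 1/12 · (-7.61587e-08 − (-0.0164609)) = 0.00137174.

S_1 ≈ 0.0198828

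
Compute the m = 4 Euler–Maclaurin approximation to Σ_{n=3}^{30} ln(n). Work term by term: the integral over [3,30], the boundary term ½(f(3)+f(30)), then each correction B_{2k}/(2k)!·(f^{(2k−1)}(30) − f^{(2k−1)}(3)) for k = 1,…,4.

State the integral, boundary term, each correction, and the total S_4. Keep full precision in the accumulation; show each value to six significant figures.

S_4 ≈ 73.9651

Integral: ∫_3^30 ln(x) dx = 71.7401.
Endpoint term: (f(3) + f(30))/2 = (1.09861 + 3.40120)/2 = 2.24990.
Integral + boundary = 73.9900.
Correction k=1: B_{2}/2! · (f^{(1)}(30) − f^{(1)}(3)) = 1/12 · (0.0333333 − 0.333333) = -0.0250000.
Partial sum through k=1: 73.9650.
Correction k=2: B_{4}/4! · (f^{(3)}(30) − f^{(3)}(3)) = −1/720 · (7.40741e-05 − 0.0740741) = 0.000102778.
Partial sum through k=2: 73.9651.
Correction k=3: B_{6}/6! · (f^{(5)}(30) − f^{(5)}(3)) = 1/30240 · (9.87654e-07 − 0.0987654) = -3.26602e-06.
Partial sum through k=3: 73.9651.
Correction k=4: B_{8}/8! · (f^{(7)}(30) − f^{(7)}(3)) = −1/1209600 · (3.29218e-08 − 0.329218) = 2.72171e-07.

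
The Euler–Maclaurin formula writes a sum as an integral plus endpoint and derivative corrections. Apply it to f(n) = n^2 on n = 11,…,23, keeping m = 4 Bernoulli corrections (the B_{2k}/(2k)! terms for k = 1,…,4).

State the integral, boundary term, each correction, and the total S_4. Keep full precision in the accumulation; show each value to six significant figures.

The integral term ∫_11^23 x^2 dx = 3612.00.
Endpoint term: (f(11) + f(23))/2 = (121.000 + 529.000)/2 = 325.000.
Integral + boundary = 3937.00.
k=1: B_{2}/(2)! × [f^{(1)}(23) − f^{(1)}(11)] = 1/12 × (46.0000 − 22.0000) = 2.00000.
After k=1: 3939.00.
k=2: B_{4}/(4)! × [f^{(3)}(23) − f^{(3)}(11)] = −1/720 × (0.00000 − 0.00000) = 0.00000.
After k=2: 3939.00.
k=3: B_{6}/(6)! × [f^{(5)}(23) − f^{(5)}(11)] = 1/30240 × (0.00000 − 0.00000) = 0.00000.
After k=3: 3939.00.
k=4: B_{8}/(8)! × [f^{(7)}(23) − f^{(7)}(11)] = −1/1209600 × (0.00000 − 0.00000) = 0.00000.

S_4 ≈ 3939.00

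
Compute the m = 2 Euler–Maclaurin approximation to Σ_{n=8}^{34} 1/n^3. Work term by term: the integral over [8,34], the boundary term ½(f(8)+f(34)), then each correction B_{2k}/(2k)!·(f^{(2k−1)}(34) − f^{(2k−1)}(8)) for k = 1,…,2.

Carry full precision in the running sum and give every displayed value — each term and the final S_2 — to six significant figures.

S_2 ≈ 0.00842979

Integral: ∫_8^34 1/x^3 dx = 0.00737997.
Boundary: ½(f(8) + f(34)) = ½(0.00195312 + 2.54427e-05) = 0.000989284.
Running total after boundary: 0.00836926.
Order-1 term: 1/12 · (-2.24494e-06 − (-0.000732422)) = 6.08481e-05.
After k=1: 0.00843011.
Order-2 term: −1/720 · (-3.88399e-08 − (-0.000228882)) = -3.17837e-07.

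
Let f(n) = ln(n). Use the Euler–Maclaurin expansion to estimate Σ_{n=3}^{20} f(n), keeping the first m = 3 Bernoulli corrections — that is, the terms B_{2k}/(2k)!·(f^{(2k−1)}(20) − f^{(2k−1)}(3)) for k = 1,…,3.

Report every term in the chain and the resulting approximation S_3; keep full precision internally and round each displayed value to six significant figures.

S_3 ≈ 41.6425

Integral: ∫_3^20 ln(x) dx = 39.6188.
Endpoint term: (f(3) + f(20))/2 = (1.09861 + 2.99573)/2 = 2.04717.
Integral + boundary = 41.6660.
k=1: B_{2}/(2)! × [f^{(1)}(20) − f^{(1)}(3)] = 1/12 × (0.0500000 − 0.333333) = -0.0236111.
Running total after k=1: 41.6424.
k=2: B_{4}/(4)! × [f^{(3)}(20) − f^{(3)}(3)] = −1/720 × (0.000250000 − 0.0740741) = 0.000102533.
Running total after k=2: 41.6425.
k=3: B_{6}/(6)! × [f^{(5)}(20) − f^{(5)}(3)] = 1/30240 × (7.50000e-06 − 0.0987654) = -3.26580e-06.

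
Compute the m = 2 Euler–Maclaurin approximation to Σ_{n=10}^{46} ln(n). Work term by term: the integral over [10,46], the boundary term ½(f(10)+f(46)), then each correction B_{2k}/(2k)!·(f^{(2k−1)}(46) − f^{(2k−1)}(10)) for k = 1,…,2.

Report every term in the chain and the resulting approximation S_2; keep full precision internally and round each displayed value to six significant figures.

S_2 ≈ 120.151

The integral term ∫_10^46 ln(x) dx = 117.092.
½[f(10) + f(46)] = ½[2.30259 + 3.82864] = 3.06561.
Integral + boundary = 120.157.
Order-1 term: 1/12 · (0.0217391 − 0.100000) = -0.00652174.
After k=1: 120.151.
Order-2 term: −1/720 · (2.05474e-05 − 0.00200000) = 2.74924e-06.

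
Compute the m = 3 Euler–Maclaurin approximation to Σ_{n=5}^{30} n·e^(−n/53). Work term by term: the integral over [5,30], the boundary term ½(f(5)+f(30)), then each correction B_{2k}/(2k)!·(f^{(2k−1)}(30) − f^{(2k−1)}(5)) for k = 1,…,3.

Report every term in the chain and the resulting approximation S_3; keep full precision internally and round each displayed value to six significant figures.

S_3 ≈ 310.379

The integral term ∫_5^30 x·e^(−x/53) dx = 299.636.
½[f(5) + f(30)] = ½[4.54987 + 17.0331] = 10.7915.
Integral + boundary = 310.427.
Correction k=1: B_{2}/2! · (f^{(1)}(30) − f^{(1)}(5)) = 1/12 · (0.246391 − 0.824127) = -0.0481447.
After k=1: 310.379.
Correction k=2: B_{4}/4! · (f^{(3)}(30) − f^{(3)}(5)) = −1/720 · (0.000491966 − 0.000941287) = 6.24057e-07.
After k=2: 310.379.
Correction k=3: B_{6}/6! · (f^{(5)}(30) − f^{(5)}(5)) = 1/30240 · (3.19052e-07 − 5.65748e-07) = -8.15793e-12.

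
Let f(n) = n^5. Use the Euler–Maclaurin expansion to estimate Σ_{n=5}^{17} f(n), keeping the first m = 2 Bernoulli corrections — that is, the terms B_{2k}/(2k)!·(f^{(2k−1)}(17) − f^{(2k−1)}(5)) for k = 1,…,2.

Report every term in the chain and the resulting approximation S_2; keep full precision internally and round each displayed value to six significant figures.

S_2 ≈ 4.76633e+06

Integral: ∫_5^17 x^5 dx = 4.02032e+06.
Boundary: ½(f(5) + f(17)) = ½(3125.00 + 1.41986e+06) = 711491.
So far: 4.73182e+06.
Order-1 term: 1/12 · (417605 − 3125.00) = 34540.0.
After k=1: 4.76636e+06.
Order-2 term: −1/720 · (17340.0 − 1500.00) = -22.0000.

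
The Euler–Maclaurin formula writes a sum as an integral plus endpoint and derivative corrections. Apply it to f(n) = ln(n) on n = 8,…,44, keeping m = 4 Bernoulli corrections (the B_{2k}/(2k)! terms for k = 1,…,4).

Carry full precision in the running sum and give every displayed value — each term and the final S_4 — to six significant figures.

S_4 ≈ 116.792

Integral: ∫_8^44 ln(x) dx = 113.869.
½[f(8) + f(44)] = ½[2.07944 + 3.78419] = 2.93182.
So far: 116.801.
Correction k=1: B_{2}/2! · (f^{(1)}(44) − f^{(1)}(8)) = 1/12 · (0.0227273 − 0.125000) = -0.00852273.
After k=1: 116.792.
Correction k=2: B_{4}/4! · (f^{(3)}(44) − f^{(3)}(8)) = −1/720 · (2.34786e-05 − 0.00390625) = 5.39274e-06.
After k=2: 116.792.
Correction k=3: B_{6}/6! · (f^{(5)}(44) − f^{(5)}(8)) = 1/30240 · (1.45528e-07 − 0.000732422) = -2.42155e-08.
After k=3: 116.792.
Correction k=4: B_{8}/8! · (f^{(7)}(44) − f^{(7)}(8)) = −1/1209600 · (2.25509e-09 − 0.000343323) = 2.83830e-10.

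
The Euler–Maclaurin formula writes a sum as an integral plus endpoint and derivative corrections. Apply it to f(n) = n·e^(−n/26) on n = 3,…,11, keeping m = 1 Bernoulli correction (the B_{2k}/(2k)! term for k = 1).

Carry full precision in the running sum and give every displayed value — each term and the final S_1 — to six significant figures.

The integral term ∫_3^11 x·e^(−x/26) dx = 41.6945.
Endpoint term: (f(3) + f(11))/2 = (2.67307 + 7.20531)/2 = 4.93919.
Integral + boundary = 46.6336.
Correction k=1: B_{2}/2! · (f^{(1)}(11) − f^{(1)}(3)) = 1/12 · (0.377901 − 0.788213) = -0.0341927.

S_1 ≈ 46.5995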